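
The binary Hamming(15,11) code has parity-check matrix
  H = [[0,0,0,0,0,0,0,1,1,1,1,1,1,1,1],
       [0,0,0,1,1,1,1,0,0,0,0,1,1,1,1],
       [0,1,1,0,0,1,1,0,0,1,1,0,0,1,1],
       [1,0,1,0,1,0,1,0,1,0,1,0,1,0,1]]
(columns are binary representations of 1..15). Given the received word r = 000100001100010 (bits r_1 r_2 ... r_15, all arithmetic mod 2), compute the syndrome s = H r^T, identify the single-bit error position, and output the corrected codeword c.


s = (1, 0, 0, 1)^T, error position = 9, corrected codeword c = 000100000100010

Compute s = H r^T mod 2 one row at a time:
  s_1 = 0 + 1 + 1 + 0 + 0 + 0 + 1 + 0 = 3 ≡ 1 (mod 2).
  s_2 = 1 + 0 + 0 + 0 + 0 + 0 + 1 + 0 = 2 ≡ 0 (mod 2).
  s_3 = 0 + 0 + 0 + 0 + 1 + 0 + 1 + 0 = 2 ≡ 0 (mod 2).
  s_4 = 0 + 0 + 0 + 0 + 1 + 0 + 0 + 0 = 1 ≡ 1 (mod 2).
s = (1, 0, 0, 1)^T — this equals column 9 of H (binary 1001), so error is at position 9.
Correct: flip bit 9 of r = 000100001100010 to get c = 000100000100010.


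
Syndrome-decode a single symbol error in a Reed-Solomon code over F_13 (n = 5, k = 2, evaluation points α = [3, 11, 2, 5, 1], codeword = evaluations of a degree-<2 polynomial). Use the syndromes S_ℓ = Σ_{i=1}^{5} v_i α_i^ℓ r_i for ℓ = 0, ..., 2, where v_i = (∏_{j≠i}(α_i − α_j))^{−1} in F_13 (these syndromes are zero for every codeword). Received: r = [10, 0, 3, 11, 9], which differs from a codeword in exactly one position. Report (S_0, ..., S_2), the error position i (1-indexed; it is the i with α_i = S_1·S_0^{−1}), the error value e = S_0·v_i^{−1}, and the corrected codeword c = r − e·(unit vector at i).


S = (3, 7, 12), error at position 2, error magnitude e = 12, c = [10, 1, 3, 11, 9].

Step 1: column multipliers v_i = (∏_{j≠i}(α_i − α_j))^{−1} mod 13.
  i = 1 (α = 3): (3−11)(3−2)(3−5)(3−1) = (−8)·1·(−2)·2 = 32 ≡ 6, so v_1 = 6^{−1} = 11 (mod 13).
  i = 2 (α = 11): (11−3)(11−2)(11−5)(11−1) = 8·9·6·10 = 4320 ≡ 4, so v_2 = 4^{−1} = 10 (mod 13).
  i = 3 (α = 2): (2−3)(2−11)(2−5)(2−1) = (−1)·(−9)·(−3)·1 = −27 ≡ 12, so v_3 = 12^{−1} = 12 (mod 13).
  i = 4 (α = 5): (5−3)(5−11)(5−2)(5−1) = 2·(−6)·3·4 = −144 ≡ 12, so v_4 = 12^{−1} = 12 (mod 13).
  i = 5 (α = 1): (1−3)(1−11)(1−2)(1−5) = (−2)·(−10)·(−1)·(−4) = 80 ≡ 2, so v_5 = 2^{−1} = 7 (mod 13).
  v = [11, 10, 12, 12, 7].
Step 2: syndromes of r = [10, 0, 3, 11, 9] (all sums mod 13).
  S_0 = Σ v_i r_i = 11·10 + 10·0 + 12·3 + 12·11 + 7·9 = 341 ≡ 3.
  S_1 = Σ v_i α_i r_i = 11·3·10 + 10·11·0 + 12·2·3 + 12·5·11 + 7·1·9 = 1125 ≡ 7.
  α_i^2 mod 13 = [9, 4, 4, 12, 1].
  S_2 = Σ v_i α_i^2 r_i = 11·9·10 + 10·4·0 + 12·4·3 + 12·12·11 + 7·1·9 = 2781 ≡ 12.
  S = (3, 7, 12) ≠ 0, so r is not a codeword (an error is present).
Step 3: locate the error. For a single error e at position i, S_ℓ = v_i·e·α_i^ℓ, so α_err = S_1/S_0.
  S_0^{−1} = 3^{−1} = 9 (mod 13), so α_err = 7·9 = 63 ≡ 11 = α_2. Error position i = 2.
  Consistency check: S_2/S_1 = 12·2 = 24 ≡ 11 = α_err ✓ (single-error assumption holds).
Step 4: error magnitude e = S_0/v_2 = S_0·∏_{j≠2}(α_2 − α_j) = 3·4 = 12 ≡ 12 (mod 13).
Step 5: correct position 2: c_2 = r_2 − e = 0 − 12 ≡ 1 (mod 13). Hence c = [10, 1, 3, 11, 9].
  Check: interpolating c through the α_i gives m(x) = 2 + 7·x (degree < 2) with m(α_i) = c_i for every i, so c is indeed a codeword.


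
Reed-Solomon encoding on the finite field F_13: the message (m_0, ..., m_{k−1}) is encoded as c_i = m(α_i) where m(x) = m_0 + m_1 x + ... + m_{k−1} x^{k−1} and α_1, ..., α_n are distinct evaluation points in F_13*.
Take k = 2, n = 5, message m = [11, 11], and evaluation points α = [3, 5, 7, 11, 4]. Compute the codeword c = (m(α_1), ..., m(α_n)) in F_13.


c = [5, 1, 10, 2, 3]

Message polynomial: m(x) = 11 + 11·x (mod 13).
For each evaluation point α_i, compute m(α_i) mod 13:
  α_1 = 3: Horner steps 11 → 5, so m(3) = 5.
  α_2 = 5: Horner steps 11 → 1, so m(5) = 1.
  α_3 = 7: Horner steps 11 → 10, so m(7) = 10.
  α_4 = 11: Horner steps 11 → 2, so m(11) = 2.
  α_5 = 4: Horner steps 11 → 3, so m(4) = 3.
Codeword c = [5, 1, 10, 2, 3] ∈ F_13^5.


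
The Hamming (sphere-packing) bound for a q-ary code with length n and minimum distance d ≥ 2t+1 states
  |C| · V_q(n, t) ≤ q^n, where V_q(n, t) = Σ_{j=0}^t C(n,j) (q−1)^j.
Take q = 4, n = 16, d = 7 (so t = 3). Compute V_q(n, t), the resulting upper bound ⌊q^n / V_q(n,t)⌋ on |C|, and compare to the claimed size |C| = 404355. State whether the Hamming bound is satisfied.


V_q(n, t) = 16249, q^n = 4294967296, Hamming bound = 264321, |C| = 404355 > bound (violated).

Step 1: Compute V_q(n, t) = Σ_{j=0}^3 C(n, j) (q−1)^j.
  j = 0: C(16,0)·(3)^0 = 1·1 = 1.
  j = 1: C(16,1)·(3)^1 = 16·3 = 48.
  j = 2: C(16,2)·(3)^2 = 120·9 = 1080.
  j = 3: C(16,3)·(3)^3 = 560·27 = 15120.
  V_q(n, t) = 1 + 48 + 1080 + 15120 = 16249.
Step 2: q^n = 4^16 = 4294967296.
Step 3: Hamming bound ⌊q^n / V_q(n,t)⌋ = ⌊4294967296/16249⌋ = 264321.
Step 4: Compare |C| = 404355 to 264321: violated.
The claimed |C| lies above the Hamming bound, so no 4-ary code of length 16 with d ≥ 7 can have 404355 codewords.


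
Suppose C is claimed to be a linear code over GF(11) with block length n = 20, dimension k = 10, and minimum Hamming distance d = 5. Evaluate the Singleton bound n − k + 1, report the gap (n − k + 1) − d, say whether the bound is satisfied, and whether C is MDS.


Singleton RHS = n − k + 1 = 11, slack = 6, bound satisfied, not MDS.

Singleton bound: d ≤ n − k + 1.
Here n = 20, k = 10, so n − k + 1 = 11.
Given d = 5, check d ≤ 11: YES.
Slack = (n − k + 1) − d = 6.
The code is NOT MDS (slack = 6 > 0).
Description: the claimed parameters are [20, 10, 5]_11; such a code would be non-MDS.


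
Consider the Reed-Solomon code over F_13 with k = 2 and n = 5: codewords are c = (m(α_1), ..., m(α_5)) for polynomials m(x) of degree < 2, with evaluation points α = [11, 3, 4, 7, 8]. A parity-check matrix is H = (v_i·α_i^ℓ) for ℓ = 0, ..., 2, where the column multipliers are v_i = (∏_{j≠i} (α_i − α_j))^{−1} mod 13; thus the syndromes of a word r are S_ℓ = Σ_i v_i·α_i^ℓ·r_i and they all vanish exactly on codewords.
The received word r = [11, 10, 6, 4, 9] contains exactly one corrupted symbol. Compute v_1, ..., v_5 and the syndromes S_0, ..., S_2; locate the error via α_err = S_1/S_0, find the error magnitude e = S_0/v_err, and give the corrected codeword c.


S = (8, 6, 11), error at position 3, error magnitude e = 4, c = [11, 10, 2, 4, 9].

Step 1: column multipliers v_i = (∏_{j≠i}(α_i − α_j))^{−1} mod 13.
  i = 1 (α = 11): (11−3)(11−4)(11−7)(11−8) = 8·7·4·3 = 672 ≡ 9, so v_1 = 9^{−1} = 3 (mod 13).
  i = 2 (α = 3): (3−11)(3−4)(3−7)(3−8) = (−8)·(−1)·(−4)·(−5) = 160 ≡ 4, so v_2 = 4^{−1} = 10 (mod 13).
  i = 3 (α = 4): (4−11)(4−3)(4−7)(4−8) = (−7)·1·(−3)·(−4) = −84 ≡ 7, so v_3 = 7^{−1} = 2 (mod 13).
  i = 4 (α = 7): (7−11)(7−3)(7−4)(7−8) = (−4)·4·3·(−1) = 48 ≡ 9, so v_4 = 9^{−1} = 3 (mod 13).
  i = 5 (α = 8): (8−11)(8−3)(8−4)(8−7) = (−3)·5·4·1 = −60 ≡ 5, so v_5 = 5^{−1} = 8 (mod 13).
  v = [3, 10, 2, 3, 8].
Step 2: syndromes of r = [11, 10, 6, 4, 9] (all sums mod 13).
  S_0 = Σ v_i r_i = 3·11 + 10·10 + 2·6 + 3·4 + 8·9 = 229 ≡ 8.
  S_1 = Σ v_i α_i r_i = 3·11·11 + 10·3·10 + 2·4·6 + 3·7·4 + 8·8·9 = 1371 ≡ 6.
  α_i^2 mod 13 = [4, 9, 3, 10, 12].
  S_2 = Σ v_i α_i^2 r_i = 3·4·11 + 10·9·10 + 2·3·6 + 3·10·4 + 8·12·9 = 2052 ≡ 11.
  S = (8, 6, 11) ≠ 0, so r is not a codeword (an error is present).
Step 3: locate the error. For a single error e at position i, S_ℓ = v_i·e·α_i^ℓ, so α_err = S_1/S_0.
  S_0^{−1} = 8^{−1} = 5 (mod 13), so α_err = 6·5 = 30 ≡ 4 = α_3. Error position i = 3.
  Consistency check: S_2/S_1 = 11·11 = 121 ≡ 4 = α_err ✓ (single-error assumption holds).
Step 4: error magnitude e = S_0/v_3 = S_0·∏_{j≠3}(α_3 − α_j) = 8·7 = 56 ≡ 4 (mod 13).
Step 5: correct position 3: c_3 = r_3 − e = 6 − 4 ≡ 2 (mod 13). Hence c = [11, 10, 2, 4, 9].
  Check: interpolating c through the α_i gives m(x) = 8 + 5·x (degree < 2) with m(α_i) = c_i for every i, so c is indeed a codeword.


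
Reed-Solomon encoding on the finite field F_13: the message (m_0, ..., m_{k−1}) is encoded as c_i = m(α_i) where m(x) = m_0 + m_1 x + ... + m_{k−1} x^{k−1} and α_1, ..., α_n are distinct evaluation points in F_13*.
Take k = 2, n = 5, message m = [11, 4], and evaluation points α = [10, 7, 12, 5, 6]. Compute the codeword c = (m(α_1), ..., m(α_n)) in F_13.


c = [12, 0, 7, 5, 9]

Message polynomial: m(x) = 11 + 4·x (mod 13).
For each evaluation point α_i, compute m(α_i) mod 13:
  α_1 = 10: Horner steps 4 → 12, so m(10) = 12.
  α_2 = 7: Horner steps 4 → 0, so m(7) = 0.
  α_3 = 12: Horner steps 4 → 7, so m(12) = 7.
  α_4 = 5: Horner steps 4 → 5, so m(5) = 5.
  α_5 = 6: Horner steps 4 → 9, so m(6) = 9.
Codeword c = [12, 0, 7, 5, 9] ∈ F_13^5.


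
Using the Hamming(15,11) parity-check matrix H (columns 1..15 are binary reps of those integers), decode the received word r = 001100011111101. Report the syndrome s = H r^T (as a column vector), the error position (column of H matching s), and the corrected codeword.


s = (1, 0, 0, 1)^T, error position = 9, corrected codeword c = 001100010111101

Compute s = H r^T mod 2 one row at a time:
  s_1 = 1 + 1 + 1 + 1 + 1 + 1 + 0 + 1 = 7 ≡ 1 (mod 2).
  s_2 = 1 + 0 + 0 + 0 + 1 + 1 + 0 + 1 = 4 ≡ 0 (mod 2).
  s_3 = 0 + 1 + 0 + 0 + 1 + 1 + 0 + 1 = 4 ≡ 0 (mod 2).
  s_4 = 0 + 1 + 0 + 0 + 1 + 1 + 1 + 1 = 5 ≡ 1 (mod 2).
s = (1, 0, 0, 1)^T — this equals column 9 of H (binary 1001), so error is at position 9.
Correct: flip bit 9 of r = 001100011111101 to get c = 001100010111101.


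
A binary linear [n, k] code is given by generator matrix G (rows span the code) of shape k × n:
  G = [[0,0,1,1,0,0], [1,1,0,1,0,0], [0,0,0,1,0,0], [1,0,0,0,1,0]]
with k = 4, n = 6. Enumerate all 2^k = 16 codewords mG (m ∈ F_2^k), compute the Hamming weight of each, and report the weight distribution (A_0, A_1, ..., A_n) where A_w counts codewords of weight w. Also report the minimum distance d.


Weight distribution: A_0 = 1, A_1 = 2, A_2 = 4, A_3 = 6, A_4 = 3. Minimum distance d = 1.

Enumerate all 2^4 = 16 messages m ∈ F_2^4.
For each, compute codeword c = mG in F_2^6, then tally its weight.
  m = 0000 → c = 000000, weight = 0.
  m = 1000 → c = 001100, weight = 2.
  m = 0100 → c = 110100, weight = 3.
  m = 1100 → c = 111000, weight = 3.
  m = 0010 → c = 000100, weight = 1.
  m = 1010 → c = 001000, weight = 1.
  m = 0110 → c = 110000, weight = 2.
  m = 1110 → c = 111100, weight = 4.
  m = 0001 → c = 100010, weight = 2.
  m = 1001 → c = 101110, weight = 4.
  m = 0101 → c = 010110, weight = 3.
  m = 1101 → c = 011010, weight = 3.
  m = 0011 → c = 100110, weight = 3.
  m = 1011 → c = 101010, weight = 3.
  m = 0111 → c = 010010, weight = 2.
  m = 1111 → c = 011110, weight = 4.
Tally weights:
  weight 0: 1 codewords.
  weight 1: 2 codewords.
  weight 2: 4 codewords.
  weight 3: 6 codewords.
  weight 4: 3 codewords.
Minimum distance d = smallest w > 0 with A_w > 0 = 1.
Sanity: Σ A_w = 16 = 2^4 = 16 ✓.


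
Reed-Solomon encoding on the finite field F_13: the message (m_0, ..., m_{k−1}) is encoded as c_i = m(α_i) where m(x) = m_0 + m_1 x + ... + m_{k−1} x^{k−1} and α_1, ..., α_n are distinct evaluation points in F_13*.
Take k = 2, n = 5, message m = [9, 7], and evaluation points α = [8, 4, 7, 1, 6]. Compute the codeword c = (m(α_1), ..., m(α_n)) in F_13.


c = [0, 11, 6, 3, 12]

Message polynomial: m(x) = 9 + 7·x (mod 13).
For each evaluation point α_i, compute m(α_i) mod 13:
  α_1 = 8: Horner steps 7 → 0, so m(8) = 0.
  α_2 = 4: Horner steps 7 → 11, so m(4) = 11.
  α_3 = 7: Horner steps 7 → 6, so m(7) = 6.
  α_4 = 1: Horner steps 7 → 3, so m(1) = 3.
  α_5 = 6: Horner steps 7 → 12, so m(6) = 12.
Codeword c = [0, 11, 6, 3, 12] ∈ F_13^5.


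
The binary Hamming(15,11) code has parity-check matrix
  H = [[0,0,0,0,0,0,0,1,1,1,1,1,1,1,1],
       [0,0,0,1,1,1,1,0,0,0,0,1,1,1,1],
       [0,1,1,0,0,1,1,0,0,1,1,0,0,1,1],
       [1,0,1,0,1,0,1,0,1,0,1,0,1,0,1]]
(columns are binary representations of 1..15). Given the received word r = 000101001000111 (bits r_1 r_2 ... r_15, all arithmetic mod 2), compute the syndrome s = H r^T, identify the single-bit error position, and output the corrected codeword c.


s = (0, 1, 1, 1)^T, error position = 7, corrected codeword c = 000101101000111

Compute s = H r^T mod 2 one row at a time:
  s_1 = 0 + 1 + 0 + 0 + 0 + 1 + 1 + 1 = 4 ≡ 0 (mod 2).
  s_2 = 1 + 0 + 1 + 0 + 0 + 1 + 1 + 1 = 5 ≡ 1 (mod 2).
  s_3 = 0 + 0 + 1 + 0 + 0 + 0 + 1 + 1 = 3 ≡ 1 (mod 2).
  s_4 = 0 + 0 + 0 + 0 + 1 + 0 + 1 + 1 = 3 ≡ 1 (mod 2).
s = (0, 1, 1, 1)^T — this equals column 7 of H (binary 0111), so error is at position 7.
Correct: flip bit 7 of r = 000101001000111 to get c = 000101101000111.


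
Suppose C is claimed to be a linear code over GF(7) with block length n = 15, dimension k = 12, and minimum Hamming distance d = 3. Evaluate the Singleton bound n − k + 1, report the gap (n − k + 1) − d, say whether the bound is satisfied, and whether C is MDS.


Singleton RHS = n − k + 1 = 4, slack = 1, bound satisfied, not MDS.

Singleton bound: d ≤ n − k + 1.
Here n = 15, k = 12, so n − k + 1 = 4.
Given d = 3, check d ≤ 4: YES.
Slack = (n − k + 1) − d = 1.
The code is NOT MDS (slack = 1 > 0).
Description: the claimed parameters are [15, 12, 3]_7; such a code would be non-MDS.


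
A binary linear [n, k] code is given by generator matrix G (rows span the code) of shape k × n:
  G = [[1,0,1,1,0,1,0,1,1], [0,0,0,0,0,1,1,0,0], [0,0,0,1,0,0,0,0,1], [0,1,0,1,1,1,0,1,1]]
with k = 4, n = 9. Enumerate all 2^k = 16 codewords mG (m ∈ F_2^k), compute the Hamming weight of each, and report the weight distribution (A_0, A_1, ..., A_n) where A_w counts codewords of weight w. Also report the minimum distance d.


Weight distribution: A_0 = 1, A_2 = 2, A_4 = 6, A_6 = 6, A_8 = 1. Minimum distance d = 2.

Enumerate all 2^4 = 16 messages m ∈ F_2^4.
For each, compute codeword c = mG in F_2^9, then tally its weight.
  m = 0000 → c = 000000000, weight = 0.
  m = 1000 → c = 101101011, weight = 6.
  m = 0100 → c = 000001100, weight = 2.
  m = 1100 → c = 101100111, weight = 6.
  m = 0010 → c = 000100001, weight = 2.
  m = 1010 → c = 101001010, weight = 4.
  m = 0110 → c = 000101101, weight = 4.
  m = 1110 → c = 101000110, weight = 4.
  m = 0001 → c = 010111011, weight = 6.
  m = 1001 → c = 111010000, weight = 4.
  m = 0101 → c = 010110111, weight = 6.
  m = 1101 → c = 111011100, weight = 6.
  m = 0011 → c = 010011010, weight = 4.
  m = 1011 → c = 111110001, weight = 6.
  m = 0111 → c = 010010110, weight = 4.
  m = 1111 → c = 111111101, weight = 8.
Tally weights:
  weight 0: 1 codewords.
  weight 2: 2 codewords.
  weight 4: 6 codewords.
  weight 6: 6 codewords.
  weight 8: 1 codewords.
Minimum distance d = smallest w > 0 with A_w > 0 = 2.
Sanity: Σ A_w = 16 = 2^4 = 16 ✓.


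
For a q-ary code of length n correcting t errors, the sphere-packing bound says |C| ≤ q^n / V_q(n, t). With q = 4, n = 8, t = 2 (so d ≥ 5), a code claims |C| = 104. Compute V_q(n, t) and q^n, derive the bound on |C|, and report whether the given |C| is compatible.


V_q(n, t) = 277, q^n = 65536, Hamming bound = 236, |C| = 104 ≤ bound (satisfied).

Step 1: Compute V_q(n, t) = Σ_{j=0}^2 C(n, j) (q−1)^j.
  j = 0: C(8,0)·(3)^0 = 1·1 = 1.
  j = 1: C(8,1)·(3)^1 = 8·3 = 24.
  j = 2: C(8,2)·(3)^2 = 28·9 = 252.
  V_q(n, t) = 1 + 24 + 252 = 277.
Step 2: q^n = 4^8 = 65536.
Step 3: Hamming bound ⌊q^n / V_q(n,t)⌋ = ⌊65536/277⌋ = 236.
Step 4: Compare |C| = 104 to 236: satisfied.
The claimed |C| lies below the Hamming bound.


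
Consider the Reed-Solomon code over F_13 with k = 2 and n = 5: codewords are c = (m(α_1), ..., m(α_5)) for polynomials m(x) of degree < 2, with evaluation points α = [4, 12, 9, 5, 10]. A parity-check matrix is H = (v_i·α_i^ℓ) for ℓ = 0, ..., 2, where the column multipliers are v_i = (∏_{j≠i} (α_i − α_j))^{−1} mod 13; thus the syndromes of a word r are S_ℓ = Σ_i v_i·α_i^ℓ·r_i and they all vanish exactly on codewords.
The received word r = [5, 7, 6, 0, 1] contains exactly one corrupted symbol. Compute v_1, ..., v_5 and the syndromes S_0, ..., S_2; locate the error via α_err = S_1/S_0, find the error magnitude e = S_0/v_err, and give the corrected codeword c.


S = (5, 8, 5), error at position 2, error magnitude e = 3, c = [5, 4, 6, 0, 1].

Step 1: column multipliers v_i = (∏_{j≠i}(α_i − α_j))^{−1} mod 13.
  i = 1 (α = 4): (4−12)(4−9)(4−5)(4−10) = (−8)·(−5)·(−1)·(−6) = 240 ≡ 6, so v_1 = 6^{−1} = 11 (mod 13).
  i = 2 (α = 12): (12−4)(12−9)(12−5)(12−10) = 8·3·7·2 = 336 ≡ 11, so v_2 = 11^{−1} = 6 (mod 13).
  i = 3 (α = 9): (9−4)(9−12)(9−5)(9−10) = 5·(−3)·4·(−1) = 60 ≡ 8, so v_3 = 8^{−1} = 5 (mod 13).
  i = 4 (α = 5): (5−4)(5−12)(5−9)(5−10) = 1·(−7)·(−4)·(−5) = −140 ≡ 3, so v_4 = 3^{−1} = 9 (mod 13).
  i = 5 (α = 10): (10−4)(10−12)(10−9)(10−5) = 6·(−2)·1·5 = −60 ≡ 5, so v_5 = 5^{−1} = 8 (mod 13).
  v = [11, 6, 5, 9, 8].
Step 2: syndromes of r = [5, 7, 6, 0, 1] (all sums mod 13).
  S_0 = Σ v_i r_i = 11·5 + 6·7 + 5·6 + 9·0 + 8·1 = 135 ≡ 5.
  S_1 = Σ v_i α_i r_i = 11·4·5 + 6·12·7 + 5·9·6 + 9·5·0 + 8·10·1 = 1074 ≡ 8.
  α_i^2 mod 13 = [3, 1, 3, 12, 9].
  S_2 = Σ v_i α_i^2 r_i = 11·3·5 + 6·1·7 + 5·3·6 + 9·12·0 + 8·9·1 = 369 ≡ 5.
  S = (5, 8, 5) ≠ 0, so r is not a codeword (an error is present).
Step 3: locate the error. For a single error e at position i, S_ℓ = v_i·e·α_i^ℓ, so α_err = S_1/S_0.
  S_0^{−1} = 5^{−1} = 8 (mod 13), so α_err = 8·8 = 64 ≡ 12 = α_2. Error position i = 2.
  Consistency check: S_2/S_1 = 5·5 = 25 ≡ 12 = α_err ✓ (single-error assumption holds).
Step 4: error magnitude e = S_0/v_2 = S_0·∏_{j≠2}(α_2 − α_j) = 5·11 = 55 ≡ 3 (mod 13).
Step 5: correct position 2: c_2 = r_2 − e = 7 − 3 ≡ 4 (mod 13). Hence c = [5, 4, 6, 0, 1].
  Check: interpolating c through the α_i gives m(x) = 12 + 8·x (degree < 2) with m(α_i) = c_i for every i, so c is indeed a codeword.


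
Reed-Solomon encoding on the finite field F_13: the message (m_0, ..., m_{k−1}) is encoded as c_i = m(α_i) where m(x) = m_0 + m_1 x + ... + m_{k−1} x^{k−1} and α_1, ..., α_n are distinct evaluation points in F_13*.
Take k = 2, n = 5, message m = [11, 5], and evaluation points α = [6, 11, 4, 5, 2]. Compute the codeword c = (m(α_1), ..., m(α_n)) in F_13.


c = [2, 1, 5, 10, 8]

Message polynomial: m(x) = 11 + 5·x (mod 13).
For each evaluation point α_i, compute m(α_i) mod 13:
  α_1 = 6: Horner steps 5 → 2, so m(6) = 2.
  α_2 = 11: Horner steps 5 → 1, so m(11) = 1.
  α_3 = 4: Horner steps 5 → 5, so m(4) = 5.
  α_4 = 5: Horner steps 5 → 10, so m(5) = 10.
  α_5 = 2: Horner steps 5 → 8, so m(2) = 8.
Codeword c = [2, 1, 5, 10, 8] ∈ F_13^5.


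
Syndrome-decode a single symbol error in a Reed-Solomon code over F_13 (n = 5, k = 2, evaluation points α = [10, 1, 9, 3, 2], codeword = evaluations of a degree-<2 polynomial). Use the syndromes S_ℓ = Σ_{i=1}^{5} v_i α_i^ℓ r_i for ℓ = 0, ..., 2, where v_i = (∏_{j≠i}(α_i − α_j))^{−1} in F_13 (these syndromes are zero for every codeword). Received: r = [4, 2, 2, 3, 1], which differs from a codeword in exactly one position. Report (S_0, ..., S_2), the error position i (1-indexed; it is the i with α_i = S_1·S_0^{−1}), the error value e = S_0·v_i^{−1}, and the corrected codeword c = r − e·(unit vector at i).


S = (3, 3, 3), error at position 2, error magnitude e = 3, c = [4, 12, 2, 3, 1].

Step 1: column multipliers v_i = (∏_{j≠i}(α_i − α_j))^{−1} mod 13.
  i = 1 (α = 10): (10−1)(10−9)(10−3)(10−2) = 9·1·7·8 = 504 ≡ 10, so v_1 = 10^{−1} = 4 (mod 13).
  i = 2 (α = 1): (1−10)(1−9)(1−3)(1−2) = (−9)·(−8)·(−2)·(−1) = 144 ≡ 1, so v_2 = 1^{−1} = 1 (mod 13).
  i = 3 (α = 9): (9−10)(9−1)(9−3)(9−2) = (−1)·8·6·7 = −336 ≡ 2, so v_3 = 2^{−1} = 7 (mod 13).
  i = 4 (α = 3): (3−10)(3−1)(3−9)(3−2) = (−7)·2·(−6)·1 = 84 ≡ 6, so v_4 = 6^{−1} = 11 (mod 13).
  i = 5 (α = 2): (2−10)(2−1)(2−9)(2−3) = (−8)·1·(−7)·(−1) = −56 ≡ 9, so v_5 = 9^{−1} = 3 (mod 13).
  v = [4, 1, 7, 11, 3].
Step 2: syndromes of r = [4, 2, 2, 3, 1] (all sums mod 13).
  S_0 = Σ v_i r_i = 4·4 + 1·2 + 7·2 + 11·3 + 3·1 = 68 ≡ 3.
  S_1 = Σ v_i α_i r_i = 4·10·4 + 1·1·2 + 7·9·2 + 11·3·3 + 3·2·1 = 393 ≡ 3.
  α_i^2 mod 13 = [9, 1, 3, 9, 4].
  S_2 = Σ v_i α_i^2 r_i = 4·9·4 + 1·1·2 + 7·3·2 + 11·9·3 + 3·4·1 = 497 ≡ 3.
  S = (3, 3, 3) ≠ 0, so r is not a codeword (an error is present).
Step 3: locate the error. For a single error e at position i, S_ℓ = v_i·e·α_i^ℓ, so α_err = S_1/S_0.
  S_0^{−1} = 3^{−1} = 9 (mod 13), so α_err = 3·9 = 27 ≡ 1 = α_2. Error position i = 2.
  Consistency check: S_2/S_1 = 3·9 = 27 ≡ 1 = α_err ✓ (single-error assumption holds).
Step 4: error magnitude e = S_0/v_2 = S_0·∏_{j≠2}(α_2 − α_j) = 3·1 = 3 ≡ 3 (mod 13).
Step 5: correct position 2: c_2 = r_2 − e = 2 − 3 ≡ 12 (mod 13). Hence c = [4, 12, 2, 3, 1].
  Check: interpolating c through the α_i gives m(x) = 10 + 2·x (degree < 2) with m(α_i) = c_i for every i, so c is indeed a codeword.


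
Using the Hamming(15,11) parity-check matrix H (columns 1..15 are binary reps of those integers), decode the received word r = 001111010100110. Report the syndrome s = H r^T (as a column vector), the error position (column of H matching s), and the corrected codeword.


s = (0, 1, 0, 1)^T, error position = 5, corrected codeword c = 001101010100110

Compute s = H r^T mod 2 one row at a time:
  s_1 = 1 + 0 + 1 + 0 + 0 + 1 + 1 + 0 = 4 ≡ 0 (mod 2).
  s_2 = 1 + 1 + 1 + 0 + 0 + 1 + 1 + 0 = 5 ≡ 1 (mod 2).
  s_3 = 0 + 1 + 1 + 0 + 1 + 0 + 1 + 0 = 4 ≡ 0 (mod 2).
  s_4 = 0 + 1 + 1 + 0 + 0 + 0 + 1 + 0 = 3 ≡ 1 (mod 2).
s = (0, 1, 0, 1)^T — this equals column 5 of H (binary 0101), so error is at position 5.
Correct: flip bit 5 of r = 001111010100110 to get c = 001101010100110.


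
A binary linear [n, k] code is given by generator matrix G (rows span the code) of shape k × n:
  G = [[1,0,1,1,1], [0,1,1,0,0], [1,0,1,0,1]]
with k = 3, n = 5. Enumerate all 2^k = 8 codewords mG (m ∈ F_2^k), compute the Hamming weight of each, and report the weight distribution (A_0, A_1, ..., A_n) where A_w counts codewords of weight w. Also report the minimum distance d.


Weight distribution: A_0 = 1, A_1 = 1, A_2 = 1, A_3 = 3, A_4 = 2. Minimum distance d = 1.

Enumerate all 2^3 = 8 messages m ∈ F_2^3.
For each, compute codeword c = mG in F_2^5, then tally its weight.
  m = 000 → c = 00000, weight = 0.
  m = 100 → c = 10111, weight = 4.
  m = 010 → c = 01100, weight = 2.
  m = 110 → c = 11011, weight = 4.
  m = 001 → c = 10101, weight = 3.
  m = 101 → c = 00010, weight = 1.
  m = 011 → c = 11001, weight = 3.
  m = 111 → c = 01110, weight = 3.
Tally weights:
  weight 0: 1 codewords.
  weight 1: 1 codewords.
  weight 2: 1 codewords.
  weight 3: 3 codewords.
  weight 4: 2 codewords.
Minimum distance d = smallest w > 0 with A_w > 0 = 1.
Sanity: Σ A_w = 8 = 2^3 = 8 ✓.


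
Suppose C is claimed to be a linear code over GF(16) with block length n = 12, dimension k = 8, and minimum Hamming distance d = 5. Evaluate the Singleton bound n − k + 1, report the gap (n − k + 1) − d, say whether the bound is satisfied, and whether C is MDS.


Singleton RHS = n − k + 1 = 5, slack = 0, bound satisfied, MDS.

Singleton bound: d ≤ n − k + 1.
Here n = 12, k = 8, so n − k + 1 = 5.
Given d = 5, check d ≤ 5: YES.
Slack = (n − k + 1) − d = 0.
The code is MDS (slack = 0).
Description: the claimed parameters are [12, 8, 5]_16; such a code would be MDS (meets Singleton bound).


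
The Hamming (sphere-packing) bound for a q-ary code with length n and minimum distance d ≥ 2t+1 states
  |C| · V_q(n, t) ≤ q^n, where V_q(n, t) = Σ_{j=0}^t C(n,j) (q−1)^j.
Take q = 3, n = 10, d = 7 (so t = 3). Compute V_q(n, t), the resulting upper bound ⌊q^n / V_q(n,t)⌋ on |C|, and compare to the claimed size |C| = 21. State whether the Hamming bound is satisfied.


V_q(n, t) = 1161, q^n = 59049, Hamming bound = 50, |C| = 21 ≤ bound (satisfied).

Step 1: Compute V_q(n, t) = Σ_{j=0}^3 C(n, j) (q−1)^j.
  j = 0: C(10,0)·(2)^0 = 1·1 = 1.
  j = 1: C(10,1)·(2)^1 = 10·2 = 20.
  j = 2: C(10,2)·(2)^2 = 45·4 = 180.
  j = 3: C(10,3)·(2)^3 = 120·8 = 960.
  V_q(n, t) = 1 + 20 + 180 + 960 = 1161.
Step 2: q^n = 3^10 = 59049.
Step 3: Hamming bound ⌊q^n / V_q(n,t)⌋ = ⌊59049/1161⌋ = 50.
Step 4: Compare |C| = 21 to 50: satisfied.
The claimed |C| lies below the Hamming bound.


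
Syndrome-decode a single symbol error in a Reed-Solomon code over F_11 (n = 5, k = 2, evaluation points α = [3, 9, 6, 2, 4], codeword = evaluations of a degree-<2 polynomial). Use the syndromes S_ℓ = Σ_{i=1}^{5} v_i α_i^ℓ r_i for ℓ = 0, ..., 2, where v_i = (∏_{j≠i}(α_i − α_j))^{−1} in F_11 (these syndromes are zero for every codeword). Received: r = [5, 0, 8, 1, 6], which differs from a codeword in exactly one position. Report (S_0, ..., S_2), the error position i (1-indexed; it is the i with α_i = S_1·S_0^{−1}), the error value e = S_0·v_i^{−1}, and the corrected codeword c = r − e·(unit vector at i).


S = (8, 5, 10), error at position 4, error magnitude e = 8, c = [5, 0, 8, 4, 6].

Step 1: column multipliers v_i = (∏_{j≠i}(α_i − α_j))^{−1} mod 11.
  i = 1 (α = 3): (3−9)(3−6)(3−2)(3−4) = (−6)·(−3)·1·(−1) = −18 ≡ 4, so v_1 = 4^{−1} = 3 (mod 11).
  i = 2 (α = 9): (9−3)(9−6)(9−2)(9−4) = 6·3·7·5 = 630 ≡ 3, so v_2 = 3^{−1} = 4 (mod 11).
  i = 3 (α = 6): (6−3)(6−9)(6−2)(6−4) = 3·(−3)·4·2 = −72 ≡ 5, so v_3 = 5^{−1} = 9 (mod 11).
  i = 4 (α = 2): (2−3)(2−9)(2−6)(2−4) = (−1)·(−7)·(−4)·(−2) = 56 ≡ 1, so v_4 = 1^{−1} = 1 (mod 11).
  i = 5 (α = 4): (4−3)(4−9)(4−6)(4−2) = 1·(−5)·(−2)·2 = 20 ≡ 9, so v_5 = 9^{−1} = 5 (mod 11).
  v = [3, 4, 9, 1, 5].
Step 2: syndromes of r = [5, 0, 8, 1, 6] (all sums mod 11).
  S_0 = Σ v_i r_i = 3·5 + 4·0 + 9·8 + 1·1 + 5·6 = 118 ≡ 8.
  S_1 = Σ v_i α_i r_i = 3·3·5 + 4·9·0 + 9·6·8 + 1·2·1 + 5·4·6 = 599 ≡ 5.
  α_i^2 mod 11 = [9, 4, 3, 4, 5].
  S_2 = Σ v_i α_i^2 r_i = 3·9·5 + 4·4·0 + 9·3·8 + 1·4·1 + 5·5·6 = 505 ≡ 10.
  S = (8, 5, 10) ≠ 0, so r is not a codeword (an error is present).
Step 3: locate the error. For a single error e at position i, S_ℓ = v_i·e·α_i^ℓ, so α_err = S_1/S_0.
  S_0^{−1} = 8^{−1} = 7 (mod 11), so α_err = 5·7 = 35 ≡ 2 = α_4. Error position i = 4.
  Consistency check: S_2/S_1 = 10·9 = 90 ≡ 2 = α_err ✓ (single-error assumption holds).
Step 4: error magnitude e = S_0/v_4 = S_0·∏_{j≠4}(α_4 − α_j) = 8·1 = 8 ≡ 8 (mod 11).
Step 5: correct position 4: c_4 = r_4 − e = 1 − 8 ≡ 4 (mod 11). Hence c = [5, 0, 8, 4, 6].
  Check: interpolating c through the α_i gives m(x) = 2 + 1·x (degree < 2) with m(α_i) = c_i for every i, so c is indeed a codeword.


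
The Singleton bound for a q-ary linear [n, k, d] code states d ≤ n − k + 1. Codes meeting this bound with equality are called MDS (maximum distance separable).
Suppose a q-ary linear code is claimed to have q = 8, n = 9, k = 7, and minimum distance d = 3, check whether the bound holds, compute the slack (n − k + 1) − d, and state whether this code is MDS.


Singleton RHS = n − k + 1 = 3, slack = 0, bound satisfied, MDS.

Singleton bound: d ≤ n − k + 1.
Here n = 9, k = 7, so n − k + 1 = 3.
Given d = 3, check d ≤ 3: YES.
Slack = (n − k + 1) − d = 0.
The code is MDS (slack = 0).
Description: the claimed parameters are [9, 7, 3]_8; such a code would be MDS (meets Singleton bound).


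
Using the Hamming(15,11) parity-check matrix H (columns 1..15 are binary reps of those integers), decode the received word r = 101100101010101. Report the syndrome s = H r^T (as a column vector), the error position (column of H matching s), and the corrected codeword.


s = (0, 0, 0, 1)^T, error position = 1, corrected codeword c = 001100101010101

Compute s = H r^T mod 2 one row at a time:
  s_1 = 0 + 1 + 0 + 1 + 0 + 1 + 0 + 1 = 4 ≡ 0 (mod 2).
  s_2 = 1 + 0 + 0 + 1 + 0 + 1 + 0 + 1 = 4 ≡ 0 (mod 2).
  s_3 = 0 + 1 + 0 + 1 + 0 + 1 + 0 + 1 = 4 ≡ 0 (mod 2).
  s_4 = 1 + 1 + 0 + 1 + 1 + 1 + 1 + 1 = 7 ≡ 1 (mod 2).
s = (0, 0, 0, 1)^T — this equals column 1 of H (binary 0001), so error is at position 1.
Correct: flip bit 1 of r = 101100101010101 to get c = 001100101010101.


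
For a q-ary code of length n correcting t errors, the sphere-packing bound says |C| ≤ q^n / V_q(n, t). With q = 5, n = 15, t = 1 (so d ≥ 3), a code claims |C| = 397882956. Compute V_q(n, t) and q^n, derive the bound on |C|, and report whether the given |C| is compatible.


V_q(n, t) = 61, q^n = 30517578125, Hamming bound = 500288165, |C| = 397882956 ≤ bound (satisfied).

Step 1: Compute V_q(n, t) = Σ_{j=0}^1 C(n, j) (q−1)^j.
  j = 0: C(15,0)·(4)^0 = 1·1 = 1.
  j = 1: C(15,1)·(4)^1 = 15·4 = 60.
  V_q(n, t) = 1 + 60 = 61.
Step 2: q^n = 5^15 = 30517578125.
Step 3: Hamming bound ⌊q^n / V_q(n,t)⌋ = ⌊30517578125/61⌋ = 500288165.
Step 4: Compare |C| = 397882956 to 500288165: satisfied.
The claimed |C| lies below the Hamming bound.


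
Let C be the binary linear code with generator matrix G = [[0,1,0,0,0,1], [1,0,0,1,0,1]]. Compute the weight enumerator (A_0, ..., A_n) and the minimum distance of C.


Weight distribution: A_0 = 1, A_2 = 1, A_3 = 2. Minimum distance d = 2.

Enumerate all 2^2 = 4 messages m ∈ F_2^2.
For each, compute codeword c = mG in F_2^6, then tally its weight.
  m = 00 → c = 000000, weight = 0.
  m = 10 → c = 010001, weight = 2.
  m = 01 → c = 100101, weight = 3.
  m = 11 → c = 110100, weight = 3.
Tally weights:
  weight 0: 1 codewords.
  weight 2: 1 codewords.
  weight 3: 2 codewords.
Minimum distance d = smallest w > 0 with A_w > 0 = 2.
Sanity: Σ A_w = 4 = 2^2 = 4 ✓.


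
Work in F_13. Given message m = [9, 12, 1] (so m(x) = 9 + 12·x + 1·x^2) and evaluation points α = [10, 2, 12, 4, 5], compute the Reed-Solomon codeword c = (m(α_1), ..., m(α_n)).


c = [8, 11, 11, 8, 3]

Message polynomial: m(x) = 9 + 12·x + 1·x^2 (mod 13).
For each evaluation point α_i, compute m(α_i) mod 13:
  α_1 = 10: Horner steps 1 → 9 → 8, so m(10) = 8.
  α_2 = 2: Horner steps 1 → 1 → 11, so m(2) = 11.
  α_3 = 12: Horner steps 1 → 11 → 11, so m(12) = 11.
  α_4 = 4: Horner steps 1 → 3 → 8, so m(4) = 8.
  α_5 = 5: Horner steps 1 → 4 → 3, so m(5) = 3.
Codeword c = [8, 11, 11, 8, 3] ∈ F_13^5.


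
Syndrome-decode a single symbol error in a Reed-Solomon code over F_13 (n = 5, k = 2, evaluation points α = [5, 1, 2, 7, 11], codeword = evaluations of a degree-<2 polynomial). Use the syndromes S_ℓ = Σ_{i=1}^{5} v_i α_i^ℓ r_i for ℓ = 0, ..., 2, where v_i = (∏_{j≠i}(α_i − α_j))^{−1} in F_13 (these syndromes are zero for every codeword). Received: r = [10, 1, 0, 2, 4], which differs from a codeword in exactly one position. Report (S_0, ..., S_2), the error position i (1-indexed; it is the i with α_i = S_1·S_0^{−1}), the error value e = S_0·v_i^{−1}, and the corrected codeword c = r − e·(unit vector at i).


S = (1, 7, 10), error at position 4, error magnitude e = 7, c = [10, 1, 0, 8, 4].

Step 1: column multipliers v_i = (∏_{j≠i}(α_i − α_j))^{−1} mod 13.
  i = 1 (α = 5): (5−1)(5−2)(5−7)(5−11) = 4·3·(−2)·(−6) = 144 ≡ 1, so v_1 = 1^{−1} = 1 (mod 13).
  i = 2 (α = 1): (1−5)(1−2)(1−7)(1−11) = (−4)·(−1)·(−6)·(−10) = 240 ≡ 6, so v_2 = 6^{−1} = 11 (mod 13).
  i = 3 (α = 2): (2−5)(2−1)(2−7)(2−11) = (−3)·1·(−5)·(−9) = −135 ≡ 8, so v_3 = 8^{−1} = 5 (mod 13).
  i = 4 (α = 7): (7−5)(7−1)(7−2)(7−11) = 2·6·5·(−4) = −240 ≡ 7, so v_4 = 7^{−1} = 2 (mod 13).
  i = 5 (α = 11): (11−5)(11−1)(11−2)(11−7) = 6·10·9·4 = 2160 ≡ 2, so v_5 = 2^{−1} = 7 (mod 13).
  v = [1, 11, 5, 2, 7].
Step 2: syndromes of r = [10, 1, 0, 2, 4] (all sums mod 13).
  S_0 = Σ v_i r_i = 1·10 + 11·1 + 5·0 + 2·2 + 7·4 = 53 ≡ 1.
  S_1 = Σ v_i α_i r_i = 1·5·10 + 11·1·1 + 5·2·0 + 2·7·2 + 7·11·4 = 397 ≡ 7.
  α_i^2 mod 13 = [12, 1, 4, 10, 4].
  S_2 = Σ v_i α_i^2 r_i = 1·12·10 + 11·1·1 + 5·4·0 + 2·10·2 + 7·4·4 = 283 ≡ 10.
  S = (1, 7, 10) ≠ 0, so r is not a codeword (an error is present).
Step 3: locate the error. For a single error e at position i, S_ℓ = v_i·e·α_i^ℓ, so α_err = S_1/S_0.
  S_0^{−1} = 1^{−1} = 1 (mod 13), so α_err = 7·1 = 7 ≡ 7 = α_4. Error position i = 4.
  Consistency check: S_2/S_1 = 10·2 = 20 ≡ 7 = α_err ✓ (single-error assumption holds).
Step 4: error magnitude e = S_0/v_4 = S_0·∏_{j≠4}(α_4 − α_j) = 1·7 = 7 ≡ 7 (mod 13).
Step 5: correct position 4: c_4 = r_4 − e = 2 − 7 ≡ 8 (mod 13). Hence c = [10, 1, 0, 8, 4].
  Check: interpolating c through the α_i gives m(x) = 2 + 12·x (degree < 2) with m(α_i) = c_i for every i, so c is indeed a codeword.


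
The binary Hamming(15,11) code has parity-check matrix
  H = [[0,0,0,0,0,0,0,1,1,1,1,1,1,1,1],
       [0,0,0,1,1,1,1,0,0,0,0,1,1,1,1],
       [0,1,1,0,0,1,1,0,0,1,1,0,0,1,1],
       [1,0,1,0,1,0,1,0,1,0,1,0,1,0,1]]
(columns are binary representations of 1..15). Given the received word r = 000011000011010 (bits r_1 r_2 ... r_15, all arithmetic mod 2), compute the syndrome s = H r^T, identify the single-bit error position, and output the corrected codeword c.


s = (1, 0, 1, 0)^T, error position = 10, corrected codeword c = 000011000111010

Compute s = H r^T mod 2 one row at a time:
  s_1 = 0 + 0 + 0 + 1 + 1 + 0 + 1 + 0 = 3 ≡ 1 (mod 2).
  s_2 = 0 + 1 + 1 + 0 + 1 + 0 + 1 + 0 = 4 ≡ 0 (mod 2).
  s_3 = 0 + 0 + 1 + 0 + 0 + 1 + 1 + 0 = 3 ≡ 1 (mod 2).
  s_4 = 0 + 0 + 1 + 0 + 0 + 1 + 0 + 0 = 2 ≡ 0 (mod 2).
s = (1, 0, 1, 0)^T — this equals column 10 of H (binary 1010), so error is at position 10.
Correct: flip bit 10 of r = 000011000011010 to get c = 000011000111010.


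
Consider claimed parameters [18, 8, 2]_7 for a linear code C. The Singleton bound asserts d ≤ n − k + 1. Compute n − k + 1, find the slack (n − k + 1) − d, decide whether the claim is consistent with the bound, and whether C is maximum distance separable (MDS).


Singleton RHS = n − k + 1 = 11, slack = 9, bound satisfied, not MDS.

Singleton bound: d ≤ n − k + 1.
Here n = 18, k = 8, so n − k + 1 = 11.
Given d = 2, check d ≤ 11: YES.
Slack = (n − k + 1) − d = 9.
The code is NOT MDS (slack = 9 > 0).
Description: the claimed parameters are [18, 8, 2]_7; such a code would be non-MDS.


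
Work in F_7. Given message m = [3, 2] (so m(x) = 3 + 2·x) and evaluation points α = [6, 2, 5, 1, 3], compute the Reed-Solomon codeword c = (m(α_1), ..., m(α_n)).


c = [1, 0, 6, 5, 2]

Message polynomial: m(x) = 3 + 2·x (mod 7).
For each evaluation point α_i, compute m(α_i) mod 7:
  α_1 = 6: Horner steps 2 → 1, so m(6) = 1.
  α_2 = 2: Horner steps 2 → 0, so m(2) = 0.
  α_3 = 5: Horner steps 2 → 6, so m(5) = 6.
  α_4 = 1: Horner steps 2 → 5, so m(1) = 5.
  α_5 = 3: Horner steps 2 → 2, so m(3) = 2.
Codeword c = [1, 0, 6, 5, 2] ∈ F_7^5.


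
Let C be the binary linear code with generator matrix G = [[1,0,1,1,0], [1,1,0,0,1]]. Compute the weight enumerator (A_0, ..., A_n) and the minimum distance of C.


Weight distribution: A_0 = 1, A_3 = 2, A_4 = 1. Minimum distance d = 3.

Enumerate all 2^2 = 4 messages m ∈ F_2^2.
For each, compute codeword c = mG in F_2^5, then tally its weight.
  m = 00 → c = 00000, weight = 0.
  m = 10 → c = 10110, weight = 3.
  m = 01 → c = 11001, weight = 3.
  m = 11 → c = 01111, weight = 4.
Tally weights:
  weight 0: 1 codewords.
  weight 3: 2 codewords.
  weight 4: 1 codewords.
Minimum distance d = smallest w > 0 with A_w > 0 = 3.
Sanity: Σ A_w = 4 = 2^2 = 4 ✓.


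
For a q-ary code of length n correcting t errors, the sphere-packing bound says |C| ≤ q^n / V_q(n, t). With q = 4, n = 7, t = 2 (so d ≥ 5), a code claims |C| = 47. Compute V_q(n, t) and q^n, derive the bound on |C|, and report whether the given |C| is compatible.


V_q(n, t) = 211, q^n = 16384, Hamming bound = 77, |C| = 47 ≤ bound (satisfied).

Step 1: Compute V_q(n, t) = Σ_{j=0}^2 C(n, j) (q−1)^j.
  j = 0: C(7,0)·(3)^0 = 1·1 = 1.
  j = 1: C(7,1)·(3)^1 = 7·3 = 21.
  j = 2: C(7,2)·(3)^2 = 21·9 = 189.
  V_q(n, t) = 1 + 21 + 189 = 211.
Step 2: q^n = 4^7 = 16384.
Step 3: Hamming bound ⌊q^n / V_q(n,t)⌋ = ⌊16384/211⌋ = 77.
Step 4: Compare |C| = 47 to 77: satisfied.
The claimed |C| lies below the Hamming bound.


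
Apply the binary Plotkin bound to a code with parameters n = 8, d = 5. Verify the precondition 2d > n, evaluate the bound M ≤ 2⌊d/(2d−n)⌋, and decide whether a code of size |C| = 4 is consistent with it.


Plotkin bound M ≤ 4; given |C| = 4 ≤ bound (satisfied).

Check applicability: 2d = 10, n = 8.
2d − n = 2 > 0, so Plotkin applies.
Compute d/(2d−n) = 5/2 ≈ 2.5000.
⌊d/(2d−n)⌋ = 2.
Plotkin bound: M ≤ 2·2 = 4.
Given |C| = 4, check: satisfied.
This |C| is at the Plotkin bound.


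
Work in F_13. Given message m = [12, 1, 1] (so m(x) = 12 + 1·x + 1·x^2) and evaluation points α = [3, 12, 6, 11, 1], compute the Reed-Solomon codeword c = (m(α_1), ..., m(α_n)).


c = [11, 12, 2, 1, 1]

Message polynomial: m(x) = 12 + 1·x + 1·x^2 (mod 13).
For each evaluation point α_i, compute m(α_i) mod 13:
  α_1 = 3: Horner steps 1 → 4 → 11, so m(3) = 11.
  α_2 = 12: Horner steps 1 → 0 → 12, so m(12) = 12.
  α_3 = 6: Horner steps 1 → 7 → 2, so m(6) = 2.
  α_4 = 11: Horner steps 1 → 12 → 1, so m(11) = 1.
  α_5 = 1: Horner steps 1 → 2 → 1, so m(1) = 1.
Codeword c = [11, 12, 2, 1, 1] ∈ F_13^5.


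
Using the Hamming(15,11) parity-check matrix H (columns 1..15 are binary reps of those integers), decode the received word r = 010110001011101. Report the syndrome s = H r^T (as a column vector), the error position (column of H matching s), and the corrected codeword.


s = (1, 1, 1, 1)^T, error position = 15, corrected codeword c = 010110001011100

Compute s = H r^T mod 2 one row at a time:
  s_1 = 0 + 1 + 0 + 1 + 1 + 1 + 0 + 1 = 5 ≡ 1 (mod 2).
  s_2 = 1 + 1 + 0 + 0 + 1 + 1 + 0 + 1 = 5 ≡ 1 (mod 2).
  s_3 = 1 + 0 + 0 + 0 + 0 + 1 + 0 + 1 = 3 ≡ 1 (mod 2).
  s_4 = 0 + 0 + 1 + 0 + 1 + 1 + 1 + 1 = 5 ≡ 1 (mod 2).
s = (1, 1, 1, 1)^T — this equals column 15 of H (binary 1111), so error is at position 15.
Correct: flip bit 15 of r = 010110001011101 to get c = 010110001011100.


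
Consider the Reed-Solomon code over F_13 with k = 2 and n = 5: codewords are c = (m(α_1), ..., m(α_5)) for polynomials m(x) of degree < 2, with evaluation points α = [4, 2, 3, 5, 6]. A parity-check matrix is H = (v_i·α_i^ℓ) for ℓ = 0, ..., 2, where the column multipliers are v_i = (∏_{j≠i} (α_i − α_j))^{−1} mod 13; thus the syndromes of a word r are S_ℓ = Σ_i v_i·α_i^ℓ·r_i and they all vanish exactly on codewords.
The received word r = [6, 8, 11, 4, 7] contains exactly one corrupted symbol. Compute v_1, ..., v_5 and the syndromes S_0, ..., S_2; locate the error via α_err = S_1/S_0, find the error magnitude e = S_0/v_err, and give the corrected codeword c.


S = (11, 5, 7), error at position 1, error magnitude e = 5, c = [1, 8, 11, 4, 7].

Step 1: column multipliers v_i = (∏_{j≠i}(α_i − α_j))^{−1} mod 13.
  i = 1 (α = 4): (4−2)(4−3)(4−5)(4−6) = 2·1·(−1)·(−2) = 4 ≡ 4, so v_1 = 4^{−1} = 10 (mod 13).
  i = 2 (α = 2): (2−4)(2−3)(2−5)(2−6) = (−2)·(−1)·(−3)·(−4) = 24 ≡ 11, so v_2 = 11^{−1} = 6 (mod 13).
  i = 3 (α = 3): (3−4)(3−2)(3−5)(3−6) = (−1)·1·(−2)·(−3) = −6 ≡ 7, so v_3 = 7^{−1} = 2 (mod 13).
  i = 4 (α = 5): (5−4)(5−2)(5−3)(5−6) = 1·3·2·(−1) = −6 ≡ 7, so v_4 = 7^{−1} = 2 (mod 13).
  i = 5 (α = 6): (6−4)(6−2)(6−3)(6−5) = 2·4·3·1 = 24 ≡ 11, so v_5 = 11^{−1} = 6 (mod 13).
  v = [10, 6, 2, 2, 6].
Step 2: syndromes of r = [6, 8, 11, 4, 7] (all sums mod 13).
  S_0 = Σ v_i r_i = 10·6 + 6·8 + 2·11 + 2·4 + 6·7 = 180 ≡ 11.
  S_1 = Σ v_i α_i r_i = 10·4·6 + 6·2·8 + 2·3·11 + 2·5·4 + 6·6·7 = 694 ≡ 5.
  α_i^2 mod 13 = [3, 4, 9, 12, 10].
  S_2 = Σ v_i α_i^2 r_i = 10·3·6 + 6·4·8 + 2·9·11 + 2·12·4 + 6·10·7 = 1086 ≡ 7.
  S = (11, 5, 7) ≠ 0, so r is not a codeword (an error is present).
Step 3: locate the error. For a single error e at position i, S_ℓ = v_i·e·α_i^ℓ, so α_err = S_1/S_0.
  S_0^{−1} = 11^{−1} = 6 (mod 13), so α_err = 5·6 = 30 ≡ 4 = α_1. Error position i = 1.
  Consistency check: S_2/S_1 = 7·8 = 56 ≡ 4 = α_err ✓ (single-error assumption holds).
Step 4: error magnitude e = S_0/v_1 = S_0·∏_{j≠1}(α_1 − α_j) = 11·4 = 44 ≡ 5 (mod 13).
Step 5: correct position 1: c_1 = r_1 − e = 6 − 5 ≡ 1 (mod 13). Hence c = [1, 8, 11, 4, 7].
  Check: interpolating c through the α_i gives m(x) = 2 + 3·x (degree < 2) with m(α_i) = c_i for every i, so c is indeed a codeword.
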